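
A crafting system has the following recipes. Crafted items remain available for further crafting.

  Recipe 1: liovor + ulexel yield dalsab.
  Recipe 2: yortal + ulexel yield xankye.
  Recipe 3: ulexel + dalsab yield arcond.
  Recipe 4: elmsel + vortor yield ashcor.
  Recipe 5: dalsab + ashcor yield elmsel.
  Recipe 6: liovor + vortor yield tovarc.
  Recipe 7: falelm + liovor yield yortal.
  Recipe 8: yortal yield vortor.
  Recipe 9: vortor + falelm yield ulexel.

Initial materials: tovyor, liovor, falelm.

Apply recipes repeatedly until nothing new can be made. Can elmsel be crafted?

No

elmsel would need dalsab and ashcor (Recipe 5), but ashcor is never obtained.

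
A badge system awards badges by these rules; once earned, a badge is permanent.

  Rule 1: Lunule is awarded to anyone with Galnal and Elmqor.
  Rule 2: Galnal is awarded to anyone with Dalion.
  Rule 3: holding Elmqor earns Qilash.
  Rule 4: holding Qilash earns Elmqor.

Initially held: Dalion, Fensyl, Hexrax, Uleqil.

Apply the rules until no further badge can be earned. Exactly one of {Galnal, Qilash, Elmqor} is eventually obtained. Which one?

With Dalion, Galnal is earned (Rule 2).
Qilash would need Elmqor (Rule 3), but Elmqor is never earned. Elmqor would need Qilash (Rule 4), but Qilash is never earned.

Galnal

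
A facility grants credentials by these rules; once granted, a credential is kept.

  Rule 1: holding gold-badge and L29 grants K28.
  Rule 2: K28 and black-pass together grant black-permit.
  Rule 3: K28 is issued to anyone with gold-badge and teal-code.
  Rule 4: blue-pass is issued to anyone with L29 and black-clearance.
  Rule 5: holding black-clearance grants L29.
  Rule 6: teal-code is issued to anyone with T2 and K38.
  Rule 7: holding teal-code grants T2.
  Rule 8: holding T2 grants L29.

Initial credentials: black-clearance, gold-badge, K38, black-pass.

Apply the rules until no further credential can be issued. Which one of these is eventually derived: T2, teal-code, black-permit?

black-permit

Holding black-clearance grants L29 (Rule 5).
Holding gold-badge and L29 grants K28 (Rule 1).
Holding K28 and black-pass grants black-permit (Rule 2).
teal-code would need T2 and K38 (Rule 6), but T2 is never granted. T2 would need teal-code (Rule 7), but teal-code is never granted.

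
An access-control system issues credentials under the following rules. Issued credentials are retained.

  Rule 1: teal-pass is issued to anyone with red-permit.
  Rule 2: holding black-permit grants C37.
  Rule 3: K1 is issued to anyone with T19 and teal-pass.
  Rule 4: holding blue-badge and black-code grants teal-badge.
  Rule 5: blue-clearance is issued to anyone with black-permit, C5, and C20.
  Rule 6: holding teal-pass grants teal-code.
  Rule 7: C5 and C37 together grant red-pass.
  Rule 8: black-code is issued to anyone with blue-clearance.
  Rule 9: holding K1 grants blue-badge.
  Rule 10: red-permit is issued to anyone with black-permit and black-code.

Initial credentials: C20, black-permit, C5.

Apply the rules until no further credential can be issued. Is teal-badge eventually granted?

teal-badge would need blue-badge and black-code (Rule 4), but blue-badge is never granted.

No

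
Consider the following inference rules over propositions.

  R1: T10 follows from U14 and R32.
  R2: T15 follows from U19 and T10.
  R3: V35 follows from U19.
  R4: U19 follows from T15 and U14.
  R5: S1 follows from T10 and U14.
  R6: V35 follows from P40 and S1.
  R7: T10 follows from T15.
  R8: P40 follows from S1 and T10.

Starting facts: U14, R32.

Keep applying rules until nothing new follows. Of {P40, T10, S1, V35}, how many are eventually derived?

4

From U14 and R32, R1 gives T10.
T10 and U14 hold, so S1 follows (R5).
From S1 and T10, R8 gives P40.
P40 and S1 hold, so V35 follows (R6).
P40: reached.
T10: reached.
S1: reached.
V35: reached.
All 4 are reached.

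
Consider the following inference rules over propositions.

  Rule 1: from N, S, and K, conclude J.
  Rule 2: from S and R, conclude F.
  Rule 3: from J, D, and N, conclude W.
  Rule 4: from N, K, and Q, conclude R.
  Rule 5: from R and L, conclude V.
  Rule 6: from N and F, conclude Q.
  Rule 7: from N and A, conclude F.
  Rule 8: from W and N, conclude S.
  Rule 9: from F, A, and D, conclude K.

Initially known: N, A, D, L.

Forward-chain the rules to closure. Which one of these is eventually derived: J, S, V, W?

From N and A, Rule 7 gives F.
From F, A, and D, Rule 9 gives K.
From N and F, Rule 6 gives Q.
From N, K, and Q, Rule 4 gives R.
From R and L, Rule 5 gives V.
J would need N, S, and K (Rule 1), but S is never established. S would need W and N (Rule 8), but W is never established. W would need J, D, and N (Rule 3), but J is never established.

V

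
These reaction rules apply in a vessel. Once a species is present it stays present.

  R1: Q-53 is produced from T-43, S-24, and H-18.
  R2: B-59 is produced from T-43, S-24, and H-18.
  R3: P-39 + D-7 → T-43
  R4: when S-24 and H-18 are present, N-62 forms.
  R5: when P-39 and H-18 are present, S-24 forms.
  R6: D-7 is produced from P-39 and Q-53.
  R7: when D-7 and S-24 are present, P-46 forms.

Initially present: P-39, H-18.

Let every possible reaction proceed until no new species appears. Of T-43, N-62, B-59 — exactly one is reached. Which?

P-39 and H-18 present → S-24 forms (R5).
S-24 and H-18 present → N-62 forms (R4).
T-43 would need P-39 and D-7 (R3), but D-7 never forms. B-59 would need T-43, S-24, and H-18 (R2), but T-43 never forms.

N-62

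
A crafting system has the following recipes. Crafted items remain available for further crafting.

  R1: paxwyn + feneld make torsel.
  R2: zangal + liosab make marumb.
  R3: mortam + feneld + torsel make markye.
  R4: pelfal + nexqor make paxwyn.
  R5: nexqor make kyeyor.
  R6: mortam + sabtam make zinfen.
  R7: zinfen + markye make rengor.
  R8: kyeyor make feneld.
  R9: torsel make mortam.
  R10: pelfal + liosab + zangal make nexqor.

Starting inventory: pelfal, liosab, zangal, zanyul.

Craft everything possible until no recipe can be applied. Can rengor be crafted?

rengor would need zinfen and markye (R7), but zinfen is never obtained.

No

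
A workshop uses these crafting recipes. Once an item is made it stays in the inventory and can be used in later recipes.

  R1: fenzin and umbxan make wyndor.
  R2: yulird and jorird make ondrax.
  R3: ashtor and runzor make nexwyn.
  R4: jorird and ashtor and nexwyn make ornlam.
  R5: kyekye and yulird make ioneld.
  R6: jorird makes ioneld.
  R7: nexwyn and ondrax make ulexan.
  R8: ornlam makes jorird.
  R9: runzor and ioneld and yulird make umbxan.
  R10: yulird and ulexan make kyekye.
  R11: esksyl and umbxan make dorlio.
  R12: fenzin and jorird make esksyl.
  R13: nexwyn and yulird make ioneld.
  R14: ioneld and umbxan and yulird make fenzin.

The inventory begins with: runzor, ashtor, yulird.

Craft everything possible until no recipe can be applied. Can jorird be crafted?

No

jorird would need ornlam (R8), but ornlam is never obtained.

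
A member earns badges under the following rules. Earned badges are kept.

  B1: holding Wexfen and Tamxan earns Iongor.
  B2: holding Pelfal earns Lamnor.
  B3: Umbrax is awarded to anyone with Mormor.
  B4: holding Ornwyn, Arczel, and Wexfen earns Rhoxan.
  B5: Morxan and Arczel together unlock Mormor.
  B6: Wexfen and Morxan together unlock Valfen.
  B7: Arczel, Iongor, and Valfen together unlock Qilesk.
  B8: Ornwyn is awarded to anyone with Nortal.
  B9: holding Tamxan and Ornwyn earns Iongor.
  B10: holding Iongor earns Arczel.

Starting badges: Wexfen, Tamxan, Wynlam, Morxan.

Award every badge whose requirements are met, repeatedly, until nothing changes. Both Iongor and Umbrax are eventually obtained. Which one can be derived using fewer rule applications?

Iongor: With Wexfen and Tamxan, Iongor is earned (B1). [1 rule application]
Umbrax: With Wexfen and Tamxan, Iongor is earned (B1). With Iongor, Arczel is earned (B10). With Morxan and Arczel, Mormor is earned (B5). With Mormor, Umbrax is earned (B3). [4 rule applications]
Iongor needs fewer.

Iongor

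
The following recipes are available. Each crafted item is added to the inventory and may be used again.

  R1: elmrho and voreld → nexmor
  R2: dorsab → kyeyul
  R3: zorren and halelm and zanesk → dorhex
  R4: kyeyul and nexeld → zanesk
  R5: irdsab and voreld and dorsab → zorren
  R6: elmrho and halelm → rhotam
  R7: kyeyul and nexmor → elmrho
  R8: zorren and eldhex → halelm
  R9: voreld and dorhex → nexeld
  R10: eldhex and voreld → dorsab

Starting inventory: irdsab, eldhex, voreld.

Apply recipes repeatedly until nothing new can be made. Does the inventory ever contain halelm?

Yes

Using R10, eldhex and voreld make dorsab.
Using R5, irdsab, voreld, and dorsab make zorren.
Using R8, zorren and eldhex make halelm.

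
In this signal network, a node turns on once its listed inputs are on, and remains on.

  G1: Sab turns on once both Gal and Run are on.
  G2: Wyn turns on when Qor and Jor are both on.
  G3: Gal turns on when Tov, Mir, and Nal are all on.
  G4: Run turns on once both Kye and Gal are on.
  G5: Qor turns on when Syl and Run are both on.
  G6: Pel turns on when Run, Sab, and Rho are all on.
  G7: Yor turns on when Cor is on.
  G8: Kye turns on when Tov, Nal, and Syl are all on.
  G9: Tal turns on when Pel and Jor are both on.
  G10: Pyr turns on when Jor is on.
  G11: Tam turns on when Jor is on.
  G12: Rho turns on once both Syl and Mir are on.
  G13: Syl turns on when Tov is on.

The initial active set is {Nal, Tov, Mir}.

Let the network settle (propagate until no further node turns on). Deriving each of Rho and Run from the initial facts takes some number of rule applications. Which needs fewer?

Rho

Rho: G13: Tov on → Syl on. Syl and Mir are on, so Rho turns on (G12). [2 rule applications]
Run: G3: Tov, Mir, and Nal on → Gal on. G13: Tov on → Syl on. G8: Tov, Nal, and Syl on → Kye on. Kye and Gal are on, so Run turns on (G4). [4 rule applications]
Rho needs fewer.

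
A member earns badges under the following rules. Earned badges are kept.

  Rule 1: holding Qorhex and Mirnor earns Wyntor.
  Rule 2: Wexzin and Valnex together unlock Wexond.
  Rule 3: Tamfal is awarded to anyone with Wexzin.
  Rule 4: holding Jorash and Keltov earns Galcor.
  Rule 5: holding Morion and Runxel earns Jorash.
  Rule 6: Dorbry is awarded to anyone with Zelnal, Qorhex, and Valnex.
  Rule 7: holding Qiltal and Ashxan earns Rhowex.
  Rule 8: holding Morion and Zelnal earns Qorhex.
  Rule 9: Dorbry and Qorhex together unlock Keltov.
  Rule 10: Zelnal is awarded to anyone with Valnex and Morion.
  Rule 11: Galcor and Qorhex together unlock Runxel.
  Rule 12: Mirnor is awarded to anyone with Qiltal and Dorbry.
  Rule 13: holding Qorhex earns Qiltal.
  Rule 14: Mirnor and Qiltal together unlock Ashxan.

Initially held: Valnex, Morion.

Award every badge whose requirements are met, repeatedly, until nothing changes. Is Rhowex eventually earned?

With Valnex and Morion, Zelnal is earned (Rule 10).
With Morion and Zelnal, Qorhex is earned (Rule 8).
With Qorhex, Qiltal is earned (Rule 13).
With Zelnal, Qorhex, and Valnex, Dorbry is earned (Rule 6).
With Qiltal and Dorbry, Mirnor is earned (Rule 12).
With Mirnor and Qiltal, Ashxan is earned (Rule 14).
With Qiltal and Ashxan, Rhowex is earned (Rule 7).

Yes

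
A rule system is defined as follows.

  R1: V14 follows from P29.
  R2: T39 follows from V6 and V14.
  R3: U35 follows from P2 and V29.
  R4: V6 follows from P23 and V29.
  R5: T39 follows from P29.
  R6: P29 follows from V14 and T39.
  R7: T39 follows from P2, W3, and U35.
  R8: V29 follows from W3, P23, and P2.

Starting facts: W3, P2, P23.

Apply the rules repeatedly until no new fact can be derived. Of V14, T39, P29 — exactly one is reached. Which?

From W3, P23, and P2, R8 gives V29.
From P2 and V29, R3 gives U35.
From P2, W3, and U35, R7 gives T39.
V14 would need P29 (R1), but P29 is never established. P29 would need V14 and T39 (R6), but V14 is never established.

T39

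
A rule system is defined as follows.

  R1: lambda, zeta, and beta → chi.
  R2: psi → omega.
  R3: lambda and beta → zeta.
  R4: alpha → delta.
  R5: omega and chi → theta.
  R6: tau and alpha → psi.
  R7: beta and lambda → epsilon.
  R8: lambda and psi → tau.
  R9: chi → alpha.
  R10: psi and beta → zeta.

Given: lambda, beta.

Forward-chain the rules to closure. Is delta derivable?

From lambda and beta, R3 gives zeta.
lambda, zeta, and beta hold, so chi follows (R1).
From chi, R9 gives alpha.
From alpha, R4 gives delta.

Yes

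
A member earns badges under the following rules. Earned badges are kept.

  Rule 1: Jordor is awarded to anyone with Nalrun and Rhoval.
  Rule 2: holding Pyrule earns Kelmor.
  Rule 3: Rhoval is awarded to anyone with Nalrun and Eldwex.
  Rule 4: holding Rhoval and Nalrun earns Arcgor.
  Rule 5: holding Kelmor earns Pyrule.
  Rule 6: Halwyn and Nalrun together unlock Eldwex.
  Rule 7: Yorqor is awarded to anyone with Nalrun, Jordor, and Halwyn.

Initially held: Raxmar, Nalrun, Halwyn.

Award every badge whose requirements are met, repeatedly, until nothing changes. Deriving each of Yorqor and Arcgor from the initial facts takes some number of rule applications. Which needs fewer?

Arcgor: With Halwyn and Nalrun, Eldwex is earned (Rule 6). With Nalrun and Eldwex, Rhoval is earned (Rule 3). With Rhoval and Nalrun, Arcgor is earned (Rule 4). [3 rule applications]
Yorqor: With Halwyn and Nalrun, Eldwex is earned (Rule 6). With Nalrun and Eldwex, Rhoval is earned (Rule 3). With Nalrun and Rhoval, Jordor is earned (Rule 1). With Nalrun, Jordor, and Halwyn, Yorqor is earned (Rule 7). [4 rule applications]
Arcgor needs fewer.

Arcgor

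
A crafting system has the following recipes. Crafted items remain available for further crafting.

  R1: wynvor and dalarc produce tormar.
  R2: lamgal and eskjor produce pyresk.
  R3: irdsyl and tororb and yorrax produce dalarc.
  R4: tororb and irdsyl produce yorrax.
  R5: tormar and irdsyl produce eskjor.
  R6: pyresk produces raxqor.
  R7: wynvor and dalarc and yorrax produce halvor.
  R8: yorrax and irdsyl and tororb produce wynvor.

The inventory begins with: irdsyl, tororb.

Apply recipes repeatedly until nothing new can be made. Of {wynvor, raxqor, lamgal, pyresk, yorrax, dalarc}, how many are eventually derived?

3

tororb and irdsyl → yorrax (R4).
Using R8, yorrax, irdsyl, and tororb make wynvor.
Using R3, irdsyl, tororb, and yorrax make dalarc.
wynvor: reached.
raxqor would need pyresk (R6), but pyresk is never obtained.
No rule produces lamgal, and it is not given.
pyresk would need lamgal and eskjor (R2), but lamgal is never obtained.
yorrax: reached.
dalarc: reached.
Reached: wynvor, yorrax, and dalarc — 3 of the 6.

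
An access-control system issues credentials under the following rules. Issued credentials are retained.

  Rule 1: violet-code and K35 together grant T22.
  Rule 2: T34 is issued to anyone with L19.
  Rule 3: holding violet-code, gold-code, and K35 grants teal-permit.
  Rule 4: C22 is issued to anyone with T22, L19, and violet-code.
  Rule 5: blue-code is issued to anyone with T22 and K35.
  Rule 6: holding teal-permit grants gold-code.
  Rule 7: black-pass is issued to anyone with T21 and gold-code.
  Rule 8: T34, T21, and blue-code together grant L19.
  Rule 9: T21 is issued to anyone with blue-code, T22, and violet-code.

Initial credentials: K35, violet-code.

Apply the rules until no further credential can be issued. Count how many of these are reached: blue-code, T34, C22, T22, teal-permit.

2

Holding violet-code and K35 grants T22 (Rule 1).
Holding T22 and K35 grants blue-code (Rule 5).
blue-code: reached.
T34 would need L19 (Rule 2), but L19 is never granted.
C22 would need T22, L19, and violet-code (Rule 4), but L19 is never granted.
T22: reached.
teal-permit would need violet-code, gold-code, and K35 (Rule 3), but gold-code is never granted.
Reached: blue-code and T22 — 2 of the 5.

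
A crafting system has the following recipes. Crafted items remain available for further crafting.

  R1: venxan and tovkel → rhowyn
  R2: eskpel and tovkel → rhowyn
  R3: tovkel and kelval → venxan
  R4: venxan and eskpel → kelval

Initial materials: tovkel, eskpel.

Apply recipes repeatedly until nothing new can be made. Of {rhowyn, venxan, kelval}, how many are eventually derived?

eskpel and tovkel → rhowyn (R2).
rhowyn: reached.
venxan would need tovkel and kelval (R3), but kelval is never obtained.
kelval would need venxan and eskpel (R4), but venxan is never obtained.
Reached: rhowyn — 1 of the 3.

1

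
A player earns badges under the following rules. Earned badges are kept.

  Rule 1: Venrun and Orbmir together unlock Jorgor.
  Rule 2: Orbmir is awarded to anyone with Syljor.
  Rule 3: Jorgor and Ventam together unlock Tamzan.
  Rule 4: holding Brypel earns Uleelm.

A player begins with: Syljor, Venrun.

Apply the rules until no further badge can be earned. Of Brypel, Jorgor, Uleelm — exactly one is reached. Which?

Jorgor

With Syljor, Orbmir is earned (Rule 2).
With Venrun and Orbmir, Jorgor is earned (Rule 1).
Uleelm would need Brypel (Rule 4), but Brypel is never earned. No rule produces Brypel, and it is not given.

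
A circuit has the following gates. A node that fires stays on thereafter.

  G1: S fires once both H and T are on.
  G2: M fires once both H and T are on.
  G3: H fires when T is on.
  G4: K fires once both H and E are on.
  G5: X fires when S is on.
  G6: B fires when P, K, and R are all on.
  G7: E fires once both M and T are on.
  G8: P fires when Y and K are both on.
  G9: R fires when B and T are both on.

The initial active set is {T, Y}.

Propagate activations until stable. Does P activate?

G3: T on → H on.
G2: H and T on → M on.
M and T are on, so E fires (G7).
G4: H and E on → K on.
G8: Y and K on → P on.

Yes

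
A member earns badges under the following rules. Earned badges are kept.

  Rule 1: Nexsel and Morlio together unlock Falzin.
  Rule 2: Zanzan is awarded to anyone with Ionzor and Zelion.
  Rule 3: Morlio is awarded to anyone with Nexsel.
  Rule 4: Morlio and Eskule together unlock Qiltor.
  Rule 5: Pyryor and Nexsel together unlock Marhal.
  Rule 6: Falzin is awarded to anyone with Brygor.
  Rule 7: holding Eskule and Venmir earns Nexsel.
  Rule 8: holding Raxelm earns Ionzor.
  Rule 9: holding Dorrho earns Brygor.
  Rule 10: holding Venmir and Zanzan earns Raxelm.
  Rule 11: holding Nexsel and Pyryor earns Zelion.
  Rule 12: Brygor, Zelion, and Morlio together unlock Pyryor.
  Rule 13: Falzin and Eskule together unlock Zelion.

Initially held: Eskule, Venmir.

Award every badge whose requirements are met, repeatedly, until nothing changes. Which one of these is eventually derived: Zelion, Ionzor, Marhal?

Zelion

With Eskule and Venmir, Nexsel is earned (Rule 7).
With Nexsel, Morlio is earned (Rule 3).
With Nexsel and Morlio, Falzin is earned (Rule 1).
With Falzin and Eskule, Zelion is earned (Rule 13).
Ionzor would need Raxelm (Rule 8), but Raxelm is never earned. Marhal would need Pyryor and Nexsel (Rule 5), but Pyryor is never earned.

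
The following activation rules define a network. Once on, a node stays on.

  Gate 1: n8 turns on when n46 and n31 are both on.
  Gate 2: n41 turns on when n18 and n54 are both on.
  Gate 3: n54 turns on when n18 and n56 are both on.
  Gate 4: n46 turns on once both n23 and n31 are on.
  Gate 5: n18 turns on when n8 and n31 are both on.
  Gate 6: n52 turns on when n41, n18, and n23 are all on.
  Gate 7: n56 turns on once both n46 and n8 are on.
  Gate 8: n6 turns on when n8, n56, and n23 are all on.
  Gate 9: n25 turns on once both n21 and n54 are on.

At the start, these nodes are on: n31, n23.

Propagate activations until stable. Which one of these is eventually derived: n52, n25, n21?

n23 and n31 are on, so n46 turns on (Gate 4).
Gate 1: n46 and n31 on → n8 on.
n46 and n8 are on, so n56 turns on (Gate 7).
Gate 5: n8 and n31 on → n18 on.
Gate 3: n18 and n56 on → n54 on.
n18 and n54 are on, so n41 turns on (Gate 2).
Gate 6: n41, n18, and n23 on → n52 on.
n25 would need n21 and n54 (Gate 9), but n21 never turns on. No rule produces n21, and it is not given.

n52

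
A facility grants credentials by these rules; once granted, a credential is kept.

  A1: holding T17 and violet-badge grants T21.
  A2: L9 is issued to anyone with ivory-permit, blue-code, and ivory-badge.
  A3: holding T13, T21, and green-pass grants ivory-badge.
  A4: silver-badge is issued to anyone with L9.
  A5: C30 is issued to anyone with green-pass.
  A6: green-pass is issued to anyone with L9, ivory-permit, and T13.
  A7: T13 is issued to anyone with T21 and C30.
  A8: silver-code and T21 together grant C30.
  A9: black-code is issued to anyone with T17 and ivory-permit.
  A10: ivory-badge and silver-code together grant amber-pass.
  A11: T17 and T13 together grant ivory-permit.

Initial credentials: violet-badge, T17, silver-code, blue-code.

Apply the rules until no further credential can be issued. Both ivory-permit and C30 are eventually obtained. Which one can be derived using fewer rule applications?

C30: Holding T17 and violet-badge grants T21 (A1). Holding silver-code and T21 grants C30 (A8). [2 rule applications]
ivory-permit: Holding T17 and violet-badge grants T21 (A1). Holding silver-code and T21 grants C30 (A8). Holding T21 and C30 grants T13 (A7). Holding T17 and T13 grants ivory-permit (A11). [4 rule applications]
C30 needs fewer.

C30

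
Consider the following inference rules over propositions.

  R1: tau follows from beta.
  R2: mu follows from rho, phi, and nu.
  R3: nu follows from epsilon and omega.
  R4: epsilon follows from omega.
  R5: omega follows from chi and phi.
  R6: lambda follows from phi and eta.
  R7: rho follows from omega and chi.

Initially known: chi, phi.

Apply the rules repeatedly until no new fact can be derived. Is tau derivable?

tau would need beta (R1), but beta is never established.

No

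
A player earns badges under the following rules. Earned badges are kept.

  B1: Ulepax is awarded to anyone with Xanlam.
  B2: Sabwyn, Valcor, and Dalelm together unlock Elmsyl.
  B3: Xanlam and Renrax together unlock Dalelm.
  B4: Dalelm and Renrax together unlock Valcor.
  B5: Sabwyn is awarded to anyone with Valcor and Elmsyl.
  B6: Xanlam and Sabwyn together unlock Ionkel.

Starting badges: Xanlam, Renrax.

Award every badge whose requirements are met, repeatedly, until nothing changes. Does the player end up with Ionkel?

Ionkel would need Xanlam and Sabwyn (B6), but Sabwyn is never earned.

No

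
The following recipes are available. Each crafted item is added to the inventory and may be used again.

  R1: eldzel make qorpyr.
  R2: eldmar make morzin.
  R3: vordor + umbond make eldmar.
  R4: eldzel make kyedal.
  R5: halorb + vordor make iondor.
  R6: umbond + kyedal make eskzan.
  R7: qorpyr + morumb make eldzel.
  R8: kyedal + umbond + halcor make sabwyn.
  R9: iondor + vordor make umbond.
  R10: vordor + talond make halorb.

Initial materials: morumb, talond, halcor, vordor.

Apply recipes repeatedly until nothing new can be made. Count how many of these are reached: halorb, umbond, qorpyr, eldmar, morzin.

vordor + talond → halorb (R10).
Using R5, halorb and vordor make iondor.
iondor + vordor → umbond (R9).
Using R3, vordor and umbond make eldmar.
eldmar → morzin (R2).
halorb: reached.
umbond: reached.
qorpyr would need eldzel (R1), but eldzel is never obtained.
eldmar: reached.
morzin: reached.
Reached: halorb, umbond, eldmar, and morzin — 4 of the 5.

4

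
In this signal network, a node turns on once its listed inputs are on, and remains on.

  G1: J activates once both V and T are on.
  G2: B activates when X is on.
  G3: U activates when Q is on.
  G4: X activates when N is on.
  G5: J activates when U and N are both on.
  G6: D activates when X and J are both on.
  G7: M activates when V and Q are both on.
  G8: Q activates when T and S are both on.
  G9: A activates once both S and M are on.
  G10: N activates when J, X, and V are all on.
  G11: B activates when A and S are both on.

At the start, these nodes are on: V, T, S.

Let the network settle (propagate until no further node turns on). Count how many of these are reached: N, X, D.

N would need J, X, and V (G10), but X never turns on.
X would need N (G4), but N never turns on.
D would need X and J (G6), but X never turns on.
None of the 3 are reached.

0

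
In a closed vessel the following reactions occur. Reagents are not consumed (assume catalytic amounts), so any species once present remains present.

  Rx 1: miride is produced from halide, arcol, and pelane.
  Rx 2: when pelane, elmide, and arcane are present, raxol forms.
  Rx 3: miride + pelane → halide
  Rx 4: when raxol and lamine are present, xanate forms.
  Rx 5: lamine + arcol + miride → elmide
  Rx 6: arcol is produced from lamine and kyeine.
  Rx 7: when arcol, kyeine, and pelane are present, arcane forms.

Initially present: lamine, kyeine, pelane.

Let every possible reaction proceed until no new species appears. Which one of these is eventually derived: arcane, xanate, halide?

arcane

lamine and kyeine present → arcol forms (Rx 6).
arcol, kyeine, and pelane present → arcane forms (Rx 7).
halide would need miride and pelane (Rx 3), but miride never forms. xanate would need raxol and lamine (Rx 4), but raxol never forms.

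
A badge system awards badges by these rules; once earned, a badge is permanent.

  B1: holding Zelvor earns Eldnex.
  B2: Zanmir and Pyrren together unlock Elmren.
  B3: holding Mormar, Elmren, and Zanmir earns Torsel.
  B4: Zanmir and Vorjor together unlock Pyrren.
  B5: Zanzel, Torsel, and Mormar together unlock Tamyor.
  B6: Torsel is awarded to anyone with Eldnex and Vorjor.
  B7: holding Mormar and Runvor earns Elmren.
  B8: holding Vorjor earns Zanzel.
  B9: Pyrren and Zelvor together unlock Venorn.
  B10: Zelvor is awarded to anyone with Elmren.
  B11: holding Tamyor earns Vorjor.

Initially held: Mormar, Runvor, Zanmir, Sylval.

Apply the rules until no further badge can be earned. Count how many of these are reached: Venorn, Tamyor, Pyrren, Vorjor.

0

Venorn would need Pyrren and Zelvor (B9), but Pyrren is never earned.
Tamyor would need Zanzel, Torsel, and Mormar (B5), but Zanzel is never earned.
Pyrren would need Zanmir and Vorjor (B4), but Vorjor is never earned.
Vorjor would need Tamyor (B11), but Tamyor is never earned.
None of the 4 are reached.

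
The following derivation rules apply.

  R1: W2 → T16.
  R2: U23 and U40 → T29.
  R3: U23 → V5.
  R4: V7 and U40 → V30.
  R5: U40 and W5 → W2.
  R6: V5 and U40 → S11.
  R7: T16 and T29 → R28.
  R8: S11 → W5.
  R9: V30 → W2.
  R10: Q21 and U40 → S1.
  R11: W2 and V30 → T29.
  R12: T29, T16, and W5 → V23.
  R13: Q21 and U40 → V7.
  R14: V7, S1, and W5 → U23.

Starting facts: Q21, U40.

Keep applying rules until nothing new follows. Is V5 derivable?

No

V5 would need U23 (R3), but U23 is never established.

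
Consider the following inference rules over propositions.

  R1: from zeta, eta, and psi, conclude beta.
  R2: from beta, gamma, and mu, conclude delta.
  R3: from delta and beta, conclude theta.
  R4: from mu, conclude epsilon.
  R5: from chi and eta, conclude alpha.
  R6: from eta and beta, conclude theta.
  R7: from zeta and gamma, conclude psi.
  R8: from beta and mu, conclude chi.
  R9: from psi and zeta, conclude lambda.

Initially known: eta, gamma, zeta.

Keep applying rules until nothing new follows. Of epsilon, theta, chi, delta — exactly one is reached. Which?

theta

zeta and gamma hold, so psi follows (R7).
zeta, eta, and psi hold, so beta follows (R1).
eta and beta hold, so theta follows (R6).
chi would need beta and mu (R8), but mu is never established. delta would need beta, gamma, and mu (R2), but mu is never established. epsilon would need mu (R4), but mu is never established.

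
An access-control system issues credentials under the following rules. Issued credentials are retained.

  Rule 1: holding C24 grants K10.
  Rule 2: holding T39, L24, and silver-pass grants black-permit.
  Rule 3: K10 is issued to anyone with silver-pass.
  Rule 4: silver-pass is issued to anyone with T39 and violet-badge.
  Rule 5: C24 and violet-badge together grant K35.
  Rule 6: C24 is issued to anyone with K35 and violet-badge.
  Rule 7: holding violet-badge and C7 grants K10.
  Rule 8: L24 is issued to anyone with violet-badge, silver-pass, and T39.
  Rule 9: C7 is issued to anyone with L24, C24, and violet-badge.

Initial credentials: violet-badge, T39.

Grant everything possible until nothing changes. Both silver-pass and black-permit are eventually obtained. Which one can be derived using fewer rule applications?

silver-pass: Holding T39 and violet-badge grants silver-pass (Rule 4). [1 rule application]
black-permit: Holding T39 and violet-badge grants silver-pass (Rule 4). Holding violet-badge, silver-pass, and T39 grants L24 (Rule 8). Holding T39, L24, and silver-pass grants black-permit (Rule 2). [3 rule applications]
silver-pass needs fewer.

silver-pass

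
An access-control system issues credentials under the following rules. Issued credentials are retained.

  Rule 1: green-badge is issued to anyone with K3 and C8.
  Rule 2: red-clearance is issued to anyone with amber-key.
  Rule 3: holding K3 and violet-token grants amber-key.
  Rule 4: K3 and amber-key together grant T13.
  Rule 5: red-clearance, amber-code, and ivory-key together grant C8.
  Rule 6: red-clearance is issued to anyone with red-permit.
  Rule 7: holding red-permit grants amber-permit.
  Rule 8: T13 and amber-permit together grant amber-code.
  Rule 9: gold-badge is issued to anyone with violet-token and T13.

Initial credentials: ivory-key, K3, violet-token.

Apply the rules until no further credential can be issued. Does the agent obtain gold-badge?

Yes

Holding K3 and violet-token grants amber-key (Rule 3).
Holding K3 and amber-key grants T13 (Rule 4).
Holding violet-token and T13 grants gold-badge (Rule 9).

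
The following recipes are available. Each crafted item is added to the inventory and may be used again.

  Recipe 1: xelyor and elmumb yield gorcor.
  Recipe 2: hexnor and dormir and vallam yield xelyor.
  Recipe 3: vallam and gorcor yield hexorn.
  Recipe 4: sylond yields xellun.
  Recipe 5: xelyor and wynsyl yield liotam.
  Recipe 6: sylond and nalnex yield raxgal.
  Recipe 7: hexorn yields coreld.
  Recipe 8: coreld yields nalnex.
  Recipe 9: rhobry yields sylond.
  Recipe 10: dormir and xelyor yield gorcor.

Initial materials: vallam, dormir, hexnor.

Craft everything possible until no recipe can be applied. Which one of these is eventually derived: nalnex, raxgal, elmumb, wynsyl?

hexnor and dormir and vallam → xelyor (Recipe 2).
Using Recipe 10, dormir and xelyor make gorcor.
vallam and gorcor → hexorn (Recipe 3).
hexorn → coreld (Recipe 7).
coreld → nalnex (Recipe 8).
No rule produces elmumb, and it is not given. raxgal would need sylond and nalnex (Recipe 6), but sylond is never obtained. No rule produces wynsyl, and it is not given.

nalnex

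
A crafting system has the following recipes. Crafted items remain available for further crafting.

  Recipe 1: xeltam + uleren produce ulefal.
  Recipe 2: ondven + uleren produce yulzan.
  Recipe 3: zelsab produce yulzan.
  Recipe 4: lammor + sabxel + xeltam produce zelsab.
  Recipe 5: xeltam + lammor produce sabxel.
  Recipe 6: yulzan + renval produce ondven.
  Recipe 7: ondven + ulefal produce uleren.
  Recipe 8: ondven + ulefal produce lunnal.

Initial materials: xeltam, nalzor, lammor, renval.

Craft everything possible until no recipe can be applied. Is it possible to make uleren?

uleren would need ondven and ulefal (Recipe 7), but ulefal is never obtained.

No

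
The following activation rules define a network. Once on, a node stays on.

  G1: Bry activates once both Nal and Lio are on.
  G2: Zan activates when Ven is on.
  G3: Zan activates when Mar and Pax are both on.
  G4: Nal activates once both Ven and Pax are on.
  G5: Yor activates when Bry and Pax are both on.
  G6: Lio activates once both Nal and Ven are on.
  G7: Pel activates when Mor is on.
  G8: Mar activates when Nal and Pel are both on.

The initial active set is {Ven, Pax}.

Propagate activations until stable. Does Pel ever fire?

No

Pel would need Mor (G7), but Mor never turns on.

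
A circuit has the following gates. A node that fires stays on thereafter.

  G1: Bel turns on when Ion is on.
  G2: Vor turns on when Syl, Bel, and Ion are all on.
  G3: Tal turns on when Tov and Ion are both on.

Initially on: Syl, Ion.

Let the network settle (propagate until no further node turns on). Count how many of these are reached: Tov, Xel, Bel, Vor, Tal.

2

G1: Ion on → Bel on.
Syl, Bel, and Ion are on, so Vor turns on (G2).
No rule produces Tov, and it is not given.
No rule produces Xel, and it is not given.
Bel: reached.
Vor: reached.
Tal would need Tov and Ion (G3), but Tov never turns on.
Reached: Bel and Vor — 2 of the 5.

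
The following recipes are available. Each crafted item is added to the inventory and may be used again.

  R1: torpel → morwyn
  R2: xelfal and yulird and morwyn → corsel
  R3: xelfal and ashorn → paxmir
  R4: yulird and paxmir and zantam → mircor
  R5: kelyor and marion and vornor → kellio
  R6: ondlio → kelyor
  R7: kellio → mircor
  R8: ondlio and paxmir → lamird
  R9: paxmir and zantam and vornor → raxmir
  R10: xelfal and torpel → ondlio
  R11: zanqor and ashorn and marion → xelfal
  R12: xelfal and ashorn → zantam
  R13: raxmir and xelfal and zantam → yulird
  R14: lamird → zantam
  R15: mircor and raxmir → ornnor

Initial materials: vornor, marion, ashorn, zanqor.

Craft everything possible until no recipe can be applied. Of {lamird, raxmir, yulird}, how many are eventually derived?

zanqor and ashorn and marion → xelfal (R11).
Using R12, xelfal and ashorn make zantam.
xelfal and ashorn → paxmir (R3).
Using R9, paxmir, zantam, and vornor make raxmir.
raxmir and xelfal and zantam → yulird (R13).
lamird would need ondlio and paxmir (R8), but ondlio is never obtained.
raxmir: reached.
yulird: reached.
Reached: raxmir and yulird — 2 of the 3.

2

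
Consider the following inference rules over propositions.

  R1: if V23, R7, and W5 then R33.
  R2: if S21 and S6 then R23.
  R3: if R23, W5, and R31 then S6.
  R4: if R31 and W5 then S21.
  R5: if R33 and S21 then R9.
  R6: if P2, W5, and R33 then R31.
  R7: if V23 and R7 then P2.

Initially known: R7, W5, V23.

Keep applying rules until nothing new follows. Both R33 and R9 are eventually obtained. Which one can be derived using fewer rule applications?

R33: From V23, R7, and W5, R1 gives R33. [1 rule application]
R9: V23 and R7 hold, so P2 follows (R7). V23, R7, and W5 hold, so R33 follows (R1). P2, W5, and R33 hold, so R31 follows (R6). From R31 and W5, R4 gives S21. From R33 and S21, R5 gives R9. [5 rule applications]
R33 needs fewer.

R33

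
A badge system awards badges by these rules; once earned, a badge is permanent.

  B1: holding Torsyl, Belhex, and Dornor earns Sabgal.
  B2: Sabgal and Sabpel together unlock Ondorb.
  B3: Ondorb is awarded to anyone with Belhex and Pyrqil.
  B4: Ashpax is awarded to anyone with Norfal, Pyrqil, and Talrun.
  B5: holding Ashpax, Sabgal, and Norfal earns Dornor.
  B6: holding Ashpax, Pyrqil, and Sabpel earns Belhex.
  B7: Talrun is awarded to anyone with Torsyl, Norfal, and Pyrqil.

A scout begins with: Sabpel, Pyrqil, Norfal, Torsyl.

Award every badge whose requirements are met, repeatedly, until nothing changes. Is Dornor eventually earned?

Dornor would need Ashpax, Sabgal, and Norfal (B5), but Sabgal is never earned.

No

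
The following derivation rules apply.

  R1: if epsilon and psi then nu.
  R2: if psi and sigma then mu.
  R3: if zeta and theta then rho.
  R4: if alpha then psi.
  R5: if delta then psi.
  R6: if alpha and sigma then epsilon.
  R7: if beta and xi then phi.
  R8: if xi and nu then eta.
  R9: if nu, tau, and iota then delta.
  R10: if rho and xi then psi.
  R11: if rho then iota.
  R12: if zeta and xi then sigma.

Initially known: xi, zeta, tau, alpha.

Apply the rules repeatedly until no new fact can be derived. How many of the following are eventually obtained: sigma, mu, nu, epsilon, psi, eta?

6

From zeta and xi, R12 gives sigma.
alpha holds, so psi follows (R4).
psi and sigma hold, so mu follows (R2).
alpha and sigma hold, so epsilon follows (R6).
From epsilon and psi, R1 gives nu.
From xi and nu, R8 gives eta.
sigma: reached.
mu: reached.
nu: reached.
epsilon: reached.
psi: reached.
eta: reached.
All 6 are reached.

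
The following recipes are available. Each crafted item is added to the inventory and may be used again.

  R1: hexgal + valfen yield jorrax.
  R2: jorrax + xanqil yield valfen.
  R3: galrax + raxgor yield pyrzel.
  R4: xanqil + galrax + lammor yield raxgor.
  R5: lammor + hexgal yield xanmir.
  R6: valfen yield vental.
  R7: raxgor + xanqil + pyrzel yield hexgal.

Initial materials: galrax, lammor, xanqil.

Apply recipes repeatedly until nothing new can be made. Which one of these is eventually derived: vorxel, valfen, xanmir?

Using R4, xanqil, galrax, and lammor make raxgor.
galrax + raxgor → pyrzel (R3).
raxgor + xanqil + pyrzel → hexgal (R7).
lammor + hexgal → xanmir (R5).
No rule produces vorxel, and it is not given. valfen would need jorrax and xanqil (R2), but jorrax is never obtained.

xanmir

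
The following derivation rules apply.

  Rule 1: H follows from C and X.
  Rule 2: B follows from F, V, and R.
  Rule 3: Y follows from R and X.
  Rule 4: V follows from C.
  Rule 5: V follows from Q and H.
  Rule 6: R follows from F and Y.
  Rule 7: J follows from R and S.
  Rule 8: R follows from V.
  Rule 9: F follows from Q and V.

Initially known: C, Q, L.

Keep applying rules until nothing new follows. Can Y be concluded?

No

Y would need R and X (Rule 3), but X is never established.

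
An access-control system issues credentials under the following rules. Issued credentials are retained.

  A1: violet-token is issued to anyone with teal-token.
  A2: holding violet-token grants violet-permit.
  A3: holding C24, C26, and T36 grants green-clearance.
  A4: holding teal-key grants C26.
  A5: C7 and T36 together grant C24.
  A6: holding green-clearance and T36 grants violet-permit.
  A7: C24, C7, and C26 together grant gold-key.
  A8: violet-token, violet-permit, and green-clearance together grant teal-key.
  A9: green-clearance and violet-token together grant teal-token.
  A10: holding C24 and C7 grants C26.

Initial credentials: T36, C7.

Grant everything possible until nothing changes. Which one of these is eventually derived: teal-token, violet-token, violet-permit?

Holding C7 and T36 grants C24 (A5).
Holding C24 and C7 grants C26 (A10).
Holding C24, C26, and T36 grants green-clearance (A3).
Holding green-clearance and T36 grants violet-permit (A6).
teal-token would need green-clearance and violet-token (A9), but violet-token is never granted. violet-token would need teal-token (A1), but teal-token is never granted.

violet-permit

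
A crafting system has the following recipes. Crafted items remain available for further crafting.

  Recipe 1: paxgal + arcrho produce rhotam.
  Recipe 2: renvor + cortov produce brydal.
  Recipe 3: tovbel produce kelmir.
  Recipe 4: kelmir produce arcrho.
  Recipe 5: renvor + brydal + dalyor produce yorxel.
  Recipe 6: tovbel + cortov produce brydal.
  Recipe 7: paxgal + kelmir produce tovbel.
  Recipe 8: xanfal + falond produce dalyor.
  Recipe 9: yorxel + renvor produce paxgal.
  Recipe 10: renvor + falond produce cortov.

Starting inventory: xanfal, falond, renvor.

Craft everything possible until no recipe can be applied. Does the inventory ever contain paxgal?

Using Recipe 8, xanfal and falond make dalyor.
Using Recipe 10, renvor and falond make cortov.
Using Recipe 2, renvor and cortov make brydal.
Using Recipe 5, renvor, brydal, and dalyor make yorxel.
yorxel + renvor → paxgal (Recipe 9).

Yes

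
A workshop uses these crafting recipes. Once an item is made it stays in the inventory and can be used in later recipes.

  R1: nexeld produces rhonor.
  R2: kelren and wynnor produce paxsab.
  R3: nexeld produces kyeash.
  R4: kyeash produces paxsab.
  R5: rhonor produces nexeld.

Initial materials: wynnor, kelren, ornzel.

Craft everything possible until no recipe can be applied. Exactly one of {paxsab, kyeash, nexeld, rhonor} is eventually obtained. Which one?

paxsab

Using R2, kelren and wynnor make paxsab.
nexeld would need rhonor (R5), but rhonor is never obtained. rhonor would need nexeld (R1), but nexeld is never obtained. kyeash would need nexeld (R3), but nexeld is never obtained.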